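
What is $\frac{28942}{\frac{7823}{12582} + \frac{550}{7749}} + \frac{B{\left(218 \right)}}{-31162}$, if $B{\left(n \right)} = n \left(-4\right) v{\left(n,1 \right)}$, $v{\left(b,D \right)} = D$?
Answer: $\frac{1628379908316704}{38975887081} \approx 41779.0$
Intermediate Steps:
$B{\left(n \right)} = - 4 n$ ($B{\left(n \right)} = n \left(-4\right) 1 = - 4 n 1 = - 4 n$)
$\frac{28942}{\frac{7823}{12582} + \frac{550}{7749}} + \frac{B{\left(218 \right)}}{-31162} = \frac{28942}{\frac{7823}{12582} + \frac{550}{7749}} + \frac{\left(-4\right) 218}{-31162} = \frac{28942}{7823 \cdot \frac{1}{12582} + 550 \cdot \frac{1}{7749}} - - \frac{436}{15581} = \frac{28942}{\frac{7823}{12582} + \frac{550}{7749}} + \frac{436}{15581} = \frac{28942}{\frac{2501501}{3611034}} + \frac{436}{15581} = 28942 \cdot \frac{3611034}{2501501} + \frac{436}{15581} = \frac{104510546028}{2501501} + \frac{436}{15581} = \frac{1628379908316704}{38975887081}$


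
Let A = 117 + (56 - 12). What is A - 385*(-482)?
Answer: 185731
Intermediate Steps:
A = 161 (A = 117 + 44 = 161)
A - 385*(-482) = 161 - 385*(-482) = 161 + 185570 = 185731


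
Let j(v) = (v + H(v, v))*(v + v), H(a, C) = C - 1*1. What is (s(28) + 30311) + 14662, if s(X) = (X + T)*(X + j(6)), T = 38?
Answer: 55533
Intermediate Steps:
H(a, C) = -1 + C (H(a, C) = C - 1 = -1 + C)
j(v) = 2*v*(-1 + 2*v) (j(v) = (v + (-1 + v))*(v + v) = (-1 + 2*v)*(2*v) = 2*v*(-1 + 2*v))
s(X) = (38 + X)*(132 + X) (s(X) = (X + 38)*(X + 2*6*(-1 + 2*6)) = (38 + X)*(X + 2*6*(-1 + 12)) = (38 + X)*(X + 2*6*11) = (38 + X)*(X + 132) = (38 + X)*(132 + X))
(s(28) + 30311) + 14662 = ((5016 + 28**2 + 170*28) + 30311) + 14662 = ((5016 + 784 + 4760) + 30311) + 14662 = (10560 + 30311) + 14662 = 40871 + 14662 = 55533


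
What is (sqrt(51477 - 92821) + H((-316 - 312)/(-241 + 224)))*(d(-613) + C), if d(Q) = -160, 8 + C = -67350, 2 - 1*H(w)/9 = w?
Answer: 360951228/17 - 540144*I*sqrt(646) ≈ 2.1232e+7 - 1.3729e+7*I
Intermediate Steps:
H(w) = 18 - 9*w
C = -67358 (C = -8 - 67350 = -67358)
(sqrt(51477 - 92821) + H((-316 - 312)/(-241 + 224)))*(d(-613) + C) = (sqrt(51477 - 92821) + (18 - 9*(-316 - 312)/(-241 + 224)))*(-160 - 67358) = (sqrt(-41344) + (18 - (-5652)/(-17)))*(-67518) = (8*I*sqrt(646) + (18 - (-5652)*(-1)/17))*(-67518) = (8*I*sqrt(646) + (18 - 9*628/17))*(-67518) = (8*I*sqrt(646) + (18 - 5652/17))*(-67518) = (8*I*sqrt(646) - 5346/17)*(-67518) = (-5346/17 + 8*I*sqrt(646))*(-67518) = 360951228/17 - 540144*I*sqrt(646)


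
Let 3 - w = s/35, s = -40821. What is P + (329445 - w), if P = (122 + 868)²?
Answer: 45793149/35 ≈ 1.3084e+6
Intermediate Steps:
w = 40926/35 (w = 3 - (-40821)/35 = 3 - 1*(-40821/35) = 3 + 40821/35 = 40926/35 ≈ 1169.3)
P = 980100 (P = 990² = 980100)
P + (329445 - w) = 980100 + (329445 - 1*40926/35) = 980100 + (329445 - 40926/35) = 980100 + 11489649/35 = 45793149/35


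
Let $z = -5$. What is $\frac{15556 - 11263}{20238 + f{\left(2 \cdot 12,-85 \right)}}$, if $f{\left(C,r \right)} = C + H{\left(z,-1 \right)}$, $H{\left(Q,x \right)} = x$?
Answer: $\frac{4293}{20261} \approx 0.21188$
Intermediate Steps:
$f{\left(C,r \right)} = -1 + C$ ($f{\left(C,r \right)} = C - 1 = -1 + C$)
$\frac{15556 - 11263}{20238 + f{\left(2 \cdot 12,-85 \right)}} = \frac{15556 - 11263}{20238 + \left(-1 + 2 \cdot 12\right)} = \frac{4293}{20238 + \left(-1 + 24\right)} = \frac{4293}{20238 + 23} = \frac{4293}{20261}$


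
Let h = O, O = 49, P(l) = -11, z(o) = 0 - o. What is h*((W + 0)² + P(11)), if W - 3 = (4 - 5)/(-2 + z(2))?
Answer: -343/16 ≈ -21.438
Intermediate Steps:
z(o) = -o
W = 13/4 (W = 3 + (4 - 5)/(-2 - 1*2) = 3 - 1/(-2 - 2) = 3 - 1/(-4) = 3 - 1*(-¼) = 3 + ¼ = 13/4 ≈ 3.2500)
h = 49
h*((W + 0)² + P(11)) = 49*((13/4 + 0)² - 11) = 49*((13/4)² - 11) = 49*(169/16 - 11) = 49*(-7/16) = -343/16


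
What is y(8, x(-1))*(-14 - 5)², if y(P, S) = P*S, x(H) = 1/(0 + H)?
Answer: -2888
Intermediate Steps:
x(H) = 1/H
y(8, x(-1))*(-14 - 5)² = (8/(-1))*(-14 - 5)² = (8*(-1))*(-19)² = -8*361 = -2888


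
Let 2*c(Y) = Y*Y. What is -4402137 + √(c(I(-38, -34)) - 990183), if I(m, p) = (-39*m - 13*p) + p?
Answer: -4402137 + √795867 ≈ -4.4012e+6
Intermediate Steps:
I(m, p) = -39*m - 12*p
c(Y) = Y²/2 (c(Y) = (Y*Y)/2 = Y²/2)
-4402137 + √(c(I(-38, -34)) - 990183) = -4402137 + √((-39*(-38) - 12*(-34))²/2 - 990183) = -4402137 + √((1482 + 408)²/2 - 990183) = -4402137 + √((½)*1890² - 990183) = -4402137 + √((½)*3572100 - 990183) = -4402137 + √(1786050 - 990183) = -4402137 + √795867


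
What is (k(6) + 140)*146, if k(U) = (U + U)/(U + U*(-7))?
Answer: 61174/3 ≈ 20391.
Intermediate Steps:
k(U) = -⅓ (k(U) = (2*U)/(U - 7*U) = (2*U)/((-6*U)) = (2*U)*(-1/(6*U)) = -⅓)
(k(6) + 140)*146 = (-⅓ + 140)*146 = (419/3)*146 = 61174/3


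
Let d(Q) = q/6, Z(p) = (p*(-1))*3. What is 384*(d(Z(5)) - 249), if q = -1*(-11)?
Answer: -94912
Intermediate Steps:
q = 11
Z(p) = -3*p (Z(p) = -p*3 = -3*p)
d(Q) = 11/6
384*(d(Z(5)) - 249) = 384*(11/6 - 249) = 384*(-1483/6) = -94912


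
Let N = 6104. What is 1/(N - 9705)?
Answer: -1/3601 ≈ -0.00027770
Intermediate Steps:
1/(N - 9705) = 1/(6104 - 9705) = 1/(-3601) = -1/3601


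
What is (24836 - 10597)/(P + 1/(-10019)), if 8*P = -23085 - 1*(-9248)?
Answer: -1141284328/138632911 ≈ -8.2324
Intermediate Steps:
P = -13837/8 (P = (-23085 - 1*(-9248))/8 = (-23085 + 9248)/8 = (1/8)*(-13837) = -13837/8 ≈ -1729.6)
(24836 - 10597)/(P + 1/(-10019)) = (24836 - 10597)/(-13837/8 + 1/(-10019)) = 14239/(-13837/8 - 1/10019) = 14239/(-138632911/80152) = 14239*(-80152/138632911) = -1141284328/138632911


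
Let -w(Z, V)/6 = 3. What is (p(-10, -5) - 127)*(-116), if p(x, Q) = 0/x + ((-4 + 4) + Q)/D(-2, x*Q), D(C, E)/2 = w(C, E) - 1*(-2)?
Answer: 117711/8 ≈ 14714.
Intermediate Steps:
w(Z, V) = -18 (w(Z, V) = -6*3 = -18)
D(C, E) = -32 (D(C, E) = 2*(-18 - 1*(-2)) = 2*(-18 + 2) = 2*(-16) = -32)
p(x, Q) = -Q/32 (p(x, Q) = 0/x + ((-4 + 4) + Q)/(-32) = 0 + (0 + Q)*(-1/32) = 0 + Q*(-1/32) = 0 - Q/32 = -Q/32)
(p(-10, -5) - 127)*(-116) = (-1/32*(-5) - 127)*(-116) = (5/32 - 127)*(-116) = -4059/32*(-116) = 117711/8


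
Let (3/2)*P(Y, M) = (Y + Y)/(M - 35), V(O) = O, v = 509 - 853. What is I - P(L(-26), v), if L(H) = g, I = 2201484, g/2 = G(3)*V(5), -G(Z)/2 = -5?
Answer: 2503087708/1137 ≈ 2.2015e+6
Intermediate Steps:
G(Z) = 10 (G(Z) = -2*(-5) = 10)
v = -344
g = 100 (g = 2*(10*5) = 2*50 = 100)
L(H) = 100
P(Y, M) = 4*Y/(3*(-35 + M)) (P(Y, M) = 2*((Y + Y)/(M - 35))/3 = 2*((2*Y)/(-35 + M))/3 = 2*(2*Y/(-35 + M))/3 = 4*Y/(3*(-35 + M)))
I - P(L(-26), v) = 2201484 - 4*100/(3*(-35 - 344)) = 2201484 - 4*100/(3*(-379)) = 2201484 - 4*100*(-1)/(3*379) = 2201484 - 1*(-400/1137) = 2201484 + 400/1137 = 2503087708/1137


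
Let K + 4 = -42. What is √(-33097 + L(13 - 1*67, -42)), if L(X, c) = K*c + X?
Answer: I*√31219 ≈ 176.69*I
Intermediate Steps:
K = -46 (K = -4 - 42 = -46)
L(X, c) = X - 46*c (L(X, c) = -46*c + X = X - 46*c)
√(-33097 + L(13 - 1*67, -42)) = √(-33097 + ((13 - 1*67) - 46*(-42))) = √(-33097 + ((13 - 67) + 1932)) = √(-33097 + (-54 + 1932)) = √(-33097 + 1878) = √(-31219) = I*√31219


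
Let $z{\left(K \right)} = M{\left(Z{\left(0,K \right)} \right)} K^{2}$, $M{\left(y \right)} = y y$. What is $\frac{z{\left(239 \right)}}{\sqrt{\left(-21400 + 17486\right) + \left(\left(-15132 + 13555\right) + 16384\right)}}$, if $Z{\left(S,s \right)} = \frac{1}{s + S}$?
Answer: $\frac{\sqrt{10893}}{10893} \approx 0.0095813$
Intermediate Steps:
$Z{\left(S,s \right)} = \frac{1}{S + s}$
$M{\left(y \right)} = y^{2}$
$z{\left(K \right)} = 1$ ($z{\left(K \right)} = \left(\frac{1}{0 + K}\right)^{2} K^{2} = \left(\frac{1}{K}\right)^{2} K^{2} = \frac{K^{2}}{K^{2}} = 1$)
$\frac{z{\left(239 \right)}}{\sqrt{\left(-21400 + 17486\right) + \left(\left(-15132 + 13555\right) + 16384\right)}} = 1 \frac{1}{\sqrt{\left(-21400 + 17486\right) + \left(\left(-15132 + 13555\right) + 16384\right)}} = 1 \frac{1}{\sqrt{-3914 + \left(-1577 + 16384\right)}} = 1 \frac{1}{\sqrt{-3914 + 14807}} = 1 \frac{1}{\sqrt{10893}} = 1 \frac{\sqrt{10893}}{10893} = \frac{\sqrt{10893}}{10893}$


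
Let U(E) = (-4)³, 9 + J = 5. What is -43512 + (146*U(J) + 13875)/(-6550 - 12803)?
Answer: -842092267/19353 ≈ -43512.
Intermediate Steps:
J = -4 (J = -9 + 5 = -4)
U(E) = -64
-43512 + (146*U(J) + 13875)/(-6550 - 12803) = -43512 + (146*(-64) + 13875)/(-6550 - 12803) = -43512 + (-9344 + 13875)/(-19353) = -43512 + 4531*(-1/19353) = -43512 - 4531/19353 = -842092267/19353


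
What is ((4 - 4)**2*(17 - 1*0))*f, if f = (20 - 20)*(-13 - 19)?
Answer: 0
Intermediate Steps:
f = 0 (f = 0*(-32) = 0)
((4 - 4)**2*(17 - 1*0))*f = ((4 - 4)**2*(17 - 1*0))*0 = (0**2*(17 + 0))*0 = (0*17)*0 = 0*0 = 0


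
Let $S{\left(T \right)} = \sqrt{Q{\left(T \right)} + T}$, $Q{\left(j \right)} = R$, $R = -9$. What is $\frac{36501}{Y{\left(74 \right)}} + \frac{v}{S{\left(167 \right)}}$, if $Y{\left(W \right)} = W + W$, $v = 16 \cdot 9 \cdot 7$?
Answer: $\frac{36501}{148} + \frac{504 \sqrt{158}}{79} \approx 326.82$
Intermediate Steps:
$Q{\left(j \right)} = -9$
$S{\left(T \right)} = \sqrt{-9 + T}$
$v = 1008$ ($v = 144 \cdot 7 = 1008$)
$Y{\left(W \right)} = 2 W$
$\frac{36501}{Y{\left(74 \right)}} + \frac{v}{S{\left(167 \right)}} = \frac{36501}{2 \cdot 74} + \frac{1008}{\sqrt{-9 + 167}} = \frac{36501}{148} + \frac{1008}{\sqrt{158}} = 36501 \cdot \frac{1}{148} + 1008 \frac{\sqrt{158}}{158} = \frac{36501}{148} + \frac{504 \sqrt{158}}{79}$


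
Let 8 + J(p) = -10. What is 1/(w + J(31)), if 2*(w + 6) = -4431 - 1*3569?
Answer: -1/4024 ≈ -0.00024851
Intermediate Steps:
J(p) = -18 (J(p) = -8 - 10 = -18)
w = -4006 (w = -6 + (-4431 - 1*3569)/2 = -6 + (-4431 - 3569)/2 = -6 + (½)*(-8000) = -6 - 4000 = -4006)
1/(w + J(31)) = 1/(-4006 - 18) = 1/(-4024) = -1/4024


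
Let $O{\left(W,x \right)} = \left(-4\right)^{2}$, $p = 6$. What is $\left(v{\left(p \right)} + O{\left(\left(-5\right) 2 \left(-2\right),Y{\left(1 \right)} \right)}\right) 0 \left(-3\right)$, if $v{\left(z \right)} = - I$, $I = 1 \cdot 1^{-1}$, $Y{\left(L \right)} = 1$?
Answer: $0$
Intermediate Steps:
$I = 1$ ($I = 1 \cdot 1 = 1$)
$O{\left(W,x \right)} = 16$
$v{\left(z \right)} = -1$ ($v{\left(z \right)} = \left(-1\right) 1 = -1$)
$\left(v{\left(p \right)} + O{\left(\left(-5\right) 2 \left(-2\right),Y{\left(1 \right)} \right)}\right) 0 \left(-3\right) = \left(-1 + 16\right) 0 \left(-3\right) = 15 \cdot 0 = 0$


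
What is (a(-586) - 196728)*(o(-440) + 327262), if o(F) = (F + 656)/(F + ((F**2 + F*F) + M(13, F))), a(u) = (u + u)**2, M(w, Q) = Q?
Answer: 9299211310414996/24145 ≈ 3.8514e+11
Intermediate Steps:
a(u) = 4*u**2 (a(u) = (2*u)**2 = 4*u**2)
o(F) = (656 + F)/(2*F + 2*F**2) (o(F) = (F + 656)/(F + ((F**2 + F*F) + F)) = (656 + F)/(F + ((F**2 + F**2) + F)) = (656 + F)/(F + (2*F**2 + F)) = (656 + F)/(F + (F + 2*F**2)) = (656 + F)/(2*F + 2*F**2))
(a(-586) - 196728)*(o(-440) + 327262) = (4*(-586)**2 - 196728)*((1/2)*(656 - 440)/(-440*(1 - 440)) + 327262) = (4*343396 - 196728)*((1/2)*(-1/440)*216/(-439) + 327262) = (1373584 - 196728)*((1/2)*(-1/440)*(-1/439)*216 + 327262) = 1176856*(27/48290 + 327262) = 1176856*(15803482007/48290) = 9299211310414996/24145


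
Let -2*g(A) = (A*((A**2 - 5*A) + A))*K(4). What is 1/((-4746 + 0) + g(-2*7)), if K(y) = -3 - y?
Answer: -1/17094 ≈ -5.8500e-5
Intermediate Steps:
g(A) = 7*A*(A**2 - 4*A)/2 (g(A) = -A*((A**2 - 5*A) + A)*(-3 - 1*4)/2 = -A*(A**2 - 4*A)*(-3 - 4)/2 = -A*(A**2 - 4*A)*(-7)/2 = -(-7)*A*(A**2 - 4*A)/2 = 7*A*(A**2 - 4*A)/2)
1/((-4746 + 0) + g(-2*7)) = 1/((-4746 + 0) + 7*(-2*7)**2*(-4 - 2*7)/2) = 1/(-4746 + (7/2)*(-14)**2*(-4 - 14)) = 1/(-4746 + (7/2)*196*(-18)) = 1/(-4746 - 12348) = 1/(-17094) = -1/17094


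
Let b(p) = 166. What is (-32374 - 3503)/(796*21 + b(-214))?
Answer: -35877/16882 ≈ -2.1252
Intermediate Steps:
(-32374 - 3503)/(796*21 + b(-214)) = (-32374 - 3503)/(796*21 + 166) = -35877/(16716 + 166) = -35877/16882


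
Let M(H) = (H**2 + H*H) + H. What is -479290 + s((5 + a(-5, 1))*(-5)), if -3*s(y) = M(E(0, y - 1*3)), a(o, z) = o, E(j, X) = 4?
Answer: -479302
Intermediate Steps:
M(H) = H + 2*H**2 (M(H) = (H**2 + H**2) + H = 2*H**2 + H = H + 2*H**2)
s(y) = -12 (s(y) = -4*(1 + 2*4)/3 = -4*(1 + 8)/3 = -4*9/3 = -1/3*36 = -12)
-479290 + s((5 + a(-5, 1))*(-5)) = -479290 - 12 = -479302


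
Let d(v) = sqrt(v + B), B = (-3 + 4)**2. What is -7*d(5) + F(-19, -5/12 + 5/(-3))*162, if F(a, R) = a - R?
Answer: -5481/2 - 7*sqrt(6) ≈ -2757.6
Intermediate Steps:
B = 1 (B = 1**2 = 1)
d(v) = sqrt(1 + v) (d(v) = sqrt(v + 1) = sqrt(1 + v))
-7*d(5) + F(-19, -5/12 + 5/(-3))*162 = -7*sqrt(1 + 5) + (-19 - (-5/12 + 5/(-3)))*162 = -7*sqrt(6) + (-19 - (-5*1/12 + 5*(-1/3)))*162 = -7*sqrt(6) + (-19 - (-5/12 - 5/3))*162 = -7*sqrt(6) + (-19 - 1*(-25/12))*162 = -7*sqrt(6) + (-19 + 25/12)*162 = -7*sqrt(6) - 203/12*162 = -7*sqrt(6) - 5481/2 = -5481/2 - 7*sqrt(6)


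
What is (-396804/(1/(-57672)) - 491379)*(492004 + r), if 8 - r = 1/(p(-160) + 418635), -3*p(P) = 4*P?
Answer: 14147687884153899206133/1256545 ≈ 1.1259e+16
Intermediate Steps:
p(P) = -4*P/3
r = 10052357/1256545 (r = 8 - 1/(-4/3*(-160) + 418635) = 8 - 1/(640/3 + 418635) = 8 - 1/1256545/3 = 8 - 1*3/1256545 = 8 - 3/1256545 = 10052357/1256545 ≈ 8.0000)
(-396804/(1/(-57672)) - 491379)*(492004 + r) = (-396804/(1/(-57672)) - 491379)*(492004 + 10052357/1256545) = (-396804/(-1/57672) - 491379)*(618235218537/1256545) = (-396804*(-57672) - 491379)*(618235218537/1256545) = (22884480288 - 491379)*(618235218537/1256545) = 22883988909*(618235218537/1256545) = 14147687884153899206133/1256545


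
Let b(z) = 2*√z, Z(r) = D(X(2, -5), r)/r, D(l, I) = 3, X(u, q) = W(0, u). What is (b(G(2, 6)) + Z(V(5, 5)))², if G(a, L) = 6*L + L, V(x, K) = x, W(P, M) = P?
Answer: 4209/25 + 12*√42/5 ≈ 183.91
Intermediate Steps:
X(u, q) = 0
Z(r) = 3/r
G(a, L) = 7*L
(b(G(2, 6)) + Z(V(5, 5)))² = (2*√(7*6) + 3/5)² = (2*√42 + 3*(⅕))² = (2*√42 + ⅗)² = (⅗ + 2*√42)²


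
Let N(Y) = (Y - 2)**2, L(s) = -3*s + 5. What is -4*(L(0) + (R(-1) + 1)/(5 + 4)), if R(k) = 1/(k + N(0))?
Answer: -556/27 ≈ -20.593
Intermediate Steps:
L(s) = 5 - 3*s
N(Y) = (-2 + Y)**2
R(k) = 1/(4 + k) (R(k) = 1/(k + (-2 + 0)**2) = 1/(k + (-2)**2) = 1/(k + 4) = 1/(4 + k))
-4*(L(0) + (R(-1) + 1)/(5 + 4)) = -4*((5 - 3*0) + (1/(4 - 1) + 1)/(5 + 4)) = -4*((5 + 0) + (1/3 + 1)/9) = -4*(5 + (1/3 + 1)*(1/9)) = -4*(5 + (4/3)*(1/9)) = -4*(5 + 4/27) = -4*139/27 = -556/27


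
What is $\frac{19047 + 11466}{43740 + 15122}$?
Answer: $\frac{30513}{58862} \approx 0.51838$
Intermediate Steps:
$\frac{19047 + 11466}{43740 + 15122} = \frac{30513}{58862}$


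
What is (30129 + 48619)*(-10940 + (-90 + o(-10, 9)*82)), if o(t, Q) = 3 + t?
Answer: -913791792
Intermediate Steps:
(30129 + 48619)*(-10940 + (-90 + o(-10, 9)*82)) = (30129 + 48619)*(-10940 + (-90 + (3 - 10)*82)) = 78748*(-10940 + (-90 - 7*82)) = 78748*(-10940 + (-90 - 574)) = 78748*(-10940 - 664) = 78748*(-11604) = -913791792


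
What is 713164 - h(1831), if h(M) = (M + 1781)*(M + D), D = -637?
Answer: -3599564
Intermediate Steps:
h(M) = (-637 + M)*(1781 + M) (h(M) = (M + 1781)*(M - 637) = (1781 + M)*(-637 + M) = (-637 + M)*(1781 + M))
713164 - h(1831) = 713164 - (-1134497 + 1831² + 1144*1831) = 713164 - (-1134497 + 3352561 + 2094664) = 713164 - 1*4312728 = 713164 - 4312728 = -3599564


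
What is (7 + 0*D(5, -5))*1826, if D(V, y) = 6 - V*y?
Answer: 12782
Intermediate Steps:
D(V, y) = 6 - V*y
(7 + 0*D(5, -5))*1826 = (7 + 0*(6 - 1*5*(-5)))*1826 = (7 + 0*(6 + 25))*1826 = (7 + 0*31)*1826 = (7 + 0)*1826 = 7*1826 = 12782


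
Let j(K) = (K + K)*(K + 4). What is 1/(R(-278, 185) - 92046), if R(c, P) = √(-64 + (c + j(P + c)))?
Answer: -15341/1412074984 - √4053/4236224952 ≈ -1.0879e-5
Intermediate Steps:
j(K) = 2*K*(4 + K) (j(K) = (2*K)*(4 + K) = 2*K*(4 + K))
R(c, P) = √(-64 + c + 2*(P + c)*(4 + P + c)) (R(c, P) = √(-64 + (c + 2*(P + c)*(4 + (P + c)))) = √(-64 + (c + 2*(P + c)*(4 + P + c))) = √(-64 + c + 2*(P + c)*(4 + P + c)))
1/(R(-278, 185) - 92046) = 1/(√(-64 - 278 + 2*(185 - 278)*(4 + 185 - 278)) - 92046) = 1/(√(-64 - 278 + 2*(-93)*(-89)) - 92046) = 1/(√(-64 - 278 + 16554) - 92046) = 1/(√16212 - 92046) = 1/(2*√4053 - 92046) = 1/(-92046 + 2*√4053)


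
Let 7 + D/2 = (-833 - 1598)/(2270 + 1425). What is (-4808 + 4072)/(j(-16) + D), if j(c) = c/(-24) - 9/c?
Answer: 130536960/2498411 ≈ 52.248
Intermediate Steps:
j(c) = -9/c - c/24 (j(c) = c*(-1/24) - 9/c = -c/24 - 9/c = -9/c - c/24)
D = -56592/3695 (D = -14 + 2*((-833 - 1598)/(2270 + 1425)) = -14 + 2*(-2431/3695) = -14 - 4862/3695 = -56592/3695 ≈ -15.316)
(-4808 + 4072)/(j(-16) + D) = (-4808 + 4072)/((-9/(-16) - 1/24*(-16)) - 56592/3695) = -736/((-9*(-1/16) + ⅔) - 56592/3695) = -736/((9/16 + ⅔) - 56592/3695) = -736/(59/48 - 56592/3695) = -736/(-2498411/177360) = -736*(-177360/2498411) = 130536960/2498411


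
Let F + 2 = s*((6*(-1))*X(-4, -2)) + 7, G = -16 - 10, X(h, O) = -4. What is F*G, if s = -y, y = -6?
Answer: -3874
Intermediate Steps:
s = 6 (s = -1*(-6) = 6)
G = -26
F = 149 (F = -2 + (6*((6*(-1))*(-4)) + 7) = -2 + (6*(-6*(-4)) + 7) = -2 + (6*24 + 7) = -2 + (144 + 7) = -2 + 151 = 149)
F*G = 149*(-26) = -3874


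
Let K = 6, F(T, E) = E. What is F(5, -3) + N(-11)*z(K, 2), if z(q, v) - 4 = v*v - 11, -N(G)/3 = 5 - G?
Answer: 141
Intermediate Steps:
N(G) = -15 + 3*G (N(G) = -3*(5 - G) = -15 + 3*G)
z(q, v) = -7 + v² (z(q, v) = 4 + (v*v - 11) = 4 + (v² - 11) = 4 + (-11 + v²) = -7 + v²)
F(5, -3) + N(-11)*z(K, 2) = -3 + (-15 + 3*(-11))*(-7 + 2²) = -3 + (-15 - 33)*(-7 + 4) = -3 - 48*(-3) = -3 + 144 = 141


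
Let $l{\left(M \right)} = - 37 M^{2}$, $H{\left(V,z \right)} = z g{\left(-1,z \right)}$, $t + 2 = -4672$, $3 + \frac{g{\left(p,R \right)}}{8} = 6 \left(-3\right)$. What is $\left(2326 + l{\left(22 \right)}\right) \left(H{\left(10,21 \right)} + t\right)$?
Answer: $127803564$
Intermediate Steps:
$g{\left(p,R \right)} = -168$ ($g{\left(p,R \right)} = -24 + 8 \cdot 6 \left(-3\right) = -24 + 8 \left(-18\right) = -24 - 144 = -168$)
$t = -4674$ ($t = -2 - 4672 = -4674$)
$H{\left(V,z \right)} = - 168 z$ ($H{\left(V,z \right)} = z \left(-168\right) = - 168 z$)
$\left(2326 + l{\left(22 \right)}\right) \left(H{\left(10,21 \right)} + t\right) = \left(2326 - 37 \cdot 22^{2}\right) \left(\left(-168\right) 21 - 4674\right) = \left(2326 - 17908\right) \left(-3528 - 4674\right) = \left(2326 - 17908\right) \left(-8202\right) = \left(-15582\right) \left(-8202\right) = 127803564$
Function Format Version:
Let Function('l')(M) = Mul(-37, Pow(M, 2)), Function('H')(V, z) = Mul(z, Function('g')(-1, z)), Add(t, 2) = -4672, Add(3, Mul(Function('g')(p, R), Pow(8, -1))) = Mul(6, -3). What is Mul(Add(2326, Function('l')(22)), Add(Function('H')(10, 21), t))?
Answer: 127803564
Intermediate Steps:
Function('g')(p, R) = -168 (Function('g')(p, R) = Add(-24, Mul(8, Mul(6, -3))) = Add(-24, Mul(8, -18)) = Add(-24, -144) = -168)
t = -4674 (t = Add(-2, -4672) = -4674)
Function('H')(V, z) = Mul(-168, z) (Function('H')(V, z) = Mul(z, -168) = Mul(-168, z))
Mul(Add(2326, Function('l')(22)), Add(Function('H')(10, 21), t)) = Mul(Add(2326, Mul(-37, Pow(22, 2))), Add(Mul(-168, 21), -4674)) = Mul(Add(2326, Mul(-37, 484)), Add(-3528, -4674)) = Mul(Add(2326, -17908), -8202) = Mul(-15582, -8202) = 127803564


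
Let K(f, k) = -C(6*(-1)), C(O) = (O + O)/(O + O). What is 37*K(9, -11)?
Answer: -37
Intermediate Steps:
C(O) = 1 (C(O) = (2*O)/((2*O)) = (2*O)*(1/(2*O)) = 1)
K(f, k) = -1 (K(f, k) = -1*1 = -1)
37*K(9, -11) = 37*(-1) = -37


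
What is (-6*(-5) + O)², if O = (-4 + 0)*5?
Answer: 100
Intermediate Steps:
O = -20 (O = -4*5 = -20)
(-6*(-5) + O)² = (-6*(-5) - 20)² = (30 - 20)² = 10² = 100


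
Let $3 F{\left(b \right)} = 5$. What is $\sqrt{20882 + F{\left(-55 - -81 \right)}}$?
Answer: $\frac{\sqrt{187953}}{3} \approx 144.51$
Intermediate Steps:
$F{\left(b \right)} = \frac{5}{3}$ ($F{\left(b \right)} = \frac{1}{3} \cdot 5 = \frac{5}{3}$)
$\sqrt{20882 + F{\left(-55 - -81 \right)}} = \sqrt{20882 + \frac{5}{3}} = \sqrt{\frac{62651}{3}} = \frac{\sqrt{187953}}{3}$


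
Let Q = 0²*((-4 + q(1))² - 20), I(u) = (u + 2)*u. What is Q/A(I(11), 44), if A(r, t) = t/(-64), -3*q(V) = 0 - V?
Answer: 0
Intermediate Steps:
q(V) = V/3 (q(V) = -(0 - V)/3 = -(-1)*V/3 = V/3)
I(u) = u*(2 + u) (I(u) = (2 + u)*u = u*(2 + u))
A(r, t) = -t/64 (A(r, t) = t*(-1/64) = -t/64)
Q = 0 (Q = 0²*((-4 + (⅓)*1)² - 20) = 0*((-4 + ⅓)² - 20) = 0*((-11/3)² - 20) = 0*(121/9 - 20) = 0*(-59/9) = 0)
Q/A(I(11), 44) = 0/((-1/64*44)) = 0/(-11/16) = 0*(-16/11) = 0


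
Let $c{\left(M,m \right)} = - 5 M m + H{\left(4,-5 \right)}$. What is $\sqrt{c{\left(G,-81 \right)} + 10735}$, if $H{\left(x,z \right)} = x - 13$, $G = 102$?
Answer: $2 \sqrt{13009} \approx 228.11$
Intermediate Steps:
$H{\left(x,z \right)} = -13 + x$
$c{\left(M,m \right)} = -9 - 5 M m$ ($c{\left(M,m \right)} = - 5 M m + \left(-13 + 4\right) = - 5 M m - 9 = -9 - 5 M m$)
$\sqrt{c{\left(G,-81 \right)} + 10735} = \sqrt{\left(-9 - 510 \left(-81\right)\right) + 10735} = \sqrt{\left(-9 + 41310\right) + 10735} = \sqrt{41301 + 10735} = \sqrt{52036} = 2 \sqrt{13009}$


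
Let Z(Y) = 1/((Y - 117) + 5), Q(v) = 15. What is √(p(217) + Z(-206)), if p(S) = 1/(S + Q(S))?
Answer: √396546/18444 ≈ 0.034142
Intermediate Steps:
p(S) = 1/(15 + S) (p(S) = 1/(S + 15) = 1/(15 + S))
Z(Y) = 1/(-112 + Y) (Z(Y) = 1/((-117 + Y) + 5) = 1/(-112 + Y))
√(p(217) + Z(-206)) = √(1/(15 + 217) + 1/(-112 - 206)) = √(1/232 + 1/(-318)) = √(1/232 - 1/318) = √(43/36888) = √396546/18444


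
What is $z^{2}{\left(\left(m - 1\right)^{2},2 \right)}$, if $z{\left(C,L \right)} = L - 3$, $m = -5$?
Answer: $1$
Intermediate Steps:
$z{\left(C,L \right)} = -3 + L$
$z^{2}{\left(\left(m - 1\right)^{2},2 \right)} = \left(-3 + 2\right)^{2} = \left(-1\right)^{2} = 1$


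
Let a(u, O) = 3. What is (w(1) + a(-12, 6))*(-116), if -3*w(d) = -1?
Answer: -1160/3 ≈ -386.67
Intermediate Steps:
w(d) = ⅓ (w(d) = -⅓*(-1) = ⅓)
(w(1) + a(-12, 6))*(-116) = (⅓ + 3)*(-116) = (10/3)*(-116) = -1160/3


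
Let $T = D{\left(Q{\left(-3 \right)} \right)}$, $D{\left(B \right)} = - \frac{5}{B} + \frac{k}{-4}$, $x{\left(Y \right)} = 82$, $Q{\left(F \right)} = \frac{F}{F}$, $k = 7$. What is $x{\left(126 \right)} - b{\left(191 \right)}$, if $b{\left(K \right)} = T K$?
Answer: $\frac{5485}{4} \approx 1371.3$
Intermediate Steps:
$Q{\left(F \right)} = 1$
$D{\left(B \right)} = - \frac{7}{4} - \frac{5}{B}$ ($D{\left(B \right)} = - \frac{5}{B} + \frac{7}{-4} = - \frac{5}{B} + 7 \left(- \frac{1}{4}\right) = - \frac{5}{B} - \frac{7}{4} = - \frac{7}{4} - \frac{5}{B}$)
$T = - \frac{27}{4}$ ($T = - \frac{7}{4} - \frac{5}{1} = - \frac{7}{4} - 5 = - \frac{27}{4} \approx -6.75$)
$b{\left(K \right)} = - \frac{27 K}{4}$
$x{\left(126 \right)} - b{\left(191 \right)} = 82 - \left(- \frac{27}{4}\right) 191 = 82 - - \frac{5157}{4} = 82 + \frac{5157}{4} = \frac{5485}{4}$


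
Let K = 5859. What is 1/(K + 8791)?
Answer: 1/14650 ≈ 6.8259e-5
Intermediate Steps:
1/(K + 8791) = 1/(5859 + 8791) = 1/14650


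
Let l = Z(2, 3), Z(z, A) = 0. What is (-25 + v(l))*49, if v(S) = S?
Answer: -1225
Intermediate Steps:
l = 0
(-25 + v(l))*49 = (-25 + 0)*49 = -25*49 = -1225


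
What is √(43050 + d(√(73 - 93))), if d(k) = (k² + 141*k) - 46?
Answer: √(42984 + 282*I*√5) ≈ 207.33 + 1.521*I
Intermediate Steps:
d(k) = -46 + k² + 141*k
√(43050 + d(√(73 - 93))) = √(43050 + (-46 + (√(73 - 93))² + 141*√(73 - 93))) = √(43050 + (-46 + (√(-20))² + 141*√(-20))) = √(43050 + (-46 + (2*I*√5)² + 141*(2*I*√5))) = √(43050 + (-46 - 20 + 282*I*√5)) = √(43050 + (-66 + 282*I*√5)) = √(42984 + 282*I*√5)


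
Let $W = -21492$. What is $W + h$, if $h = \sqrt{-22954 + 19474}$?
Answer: $-21492 + 2 i \sqrt{870} \approx -21492.0 + 58.992 i$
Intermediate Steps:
$h = 2 i \sqrt{870}$ ($h = \sqrt{-3480} = 2 i \sqrt{870} \approx 58.992 i$)
$W + h = -21492 + 2 i \sqrt{870}$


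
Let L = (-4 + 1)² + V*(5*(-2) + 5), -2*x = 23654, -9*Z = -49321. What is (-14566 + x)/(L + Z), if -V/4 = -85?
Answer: -237537/34102 ≈ -6.9655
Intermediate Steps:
Z = 49321/9 (Z = -⅑*(-49321) = 49321/9 ≈ 5480.1)
x = -11827 (x = -½*23654 = -11827)
V = 340 (V = -4*(-85) = 340)
L = -1691 (L = (-4 + 1)² + 340*(5*(-2) + 5) = (-3)² + 340*(-10 + 5) = 9 + 340*(-5) = 9 - 1700 = -1691)
(-14566 + x)/(L + Z) = (-14566 - 11827)/(-1691 + 49321/9) = -26393/34102/9 = -26393*9/34102 = -237537/34102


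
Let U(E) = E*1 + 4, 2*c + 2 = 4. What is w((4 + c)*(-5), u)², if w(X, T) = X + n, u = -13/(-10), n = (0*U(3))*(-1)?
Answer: 625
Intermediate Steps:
c = 1 (c = -1 + (½)*4 = -1 + 2 = 1)
U(E) = 4 + E (U(E) = E + 4 = 4 + E)
n = 0 (n = (0*(4 + 3))*(-1) = (0*7)*(-1) = 0*(-1) = 0)
u = 13/10 (u = -13*(-⅒) = 13/10 ≈ 1.3000)
w(X, T) = X (w(X, T) = X + 0 = X)
w((4 + c)*(-5), u)² = ((4 + 1)*(-5))² = (5*(-5))² = (-25)² = 625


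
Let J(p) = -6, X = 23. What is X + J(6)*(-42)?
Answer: 275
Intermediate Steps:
X + J(6)*(-42) = 23 - 6*(-42) = 23 + 252 = 275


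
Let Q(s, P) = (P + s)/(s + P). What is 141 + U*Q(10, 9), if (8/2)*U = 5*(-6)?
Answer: 267/2 ≈ 133.50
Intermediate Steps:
U = -15/2 (U = (5*(-6))/4 = (¼)*(-30) = -15/2 ≈ -7.5000)
Q(s, P) = 1 (Q(s, P) = (P + s)/(P + s) = 1)
141 + U*Q(10, 9) = 141 - 15/2*1 = 141 - 15/2 = 267/2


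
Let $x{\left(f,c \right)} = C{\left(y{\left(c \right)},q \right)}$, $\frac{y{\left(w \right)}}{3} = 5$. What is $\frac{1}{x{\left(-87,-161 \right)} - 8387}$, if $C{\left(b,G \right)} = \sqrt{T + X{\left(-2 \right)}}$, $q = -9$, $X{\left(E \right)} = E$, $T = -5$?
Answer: $- \frac{8387}{70341776} - \frac{i \sqrt{7}}{70341776} \approx -0.00011923 - 3.7613 \cdot 10^{-8} i$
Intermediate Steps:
$y{\left(w \right)} = 15$ ($y{\left(w \right)} = 3 \cdot 5 = 15$)
$C{\left(b,G \right)} = i \sqrt{7}$ ($C{\left(b,G \right)} = \sqrt{-5 - 2} = \sqrt{-7} = i \sqrt{7}$)
$x{\left(f,c \right)} = i \sqrt{7}$
$\frac{1}{x{\left(-87,-161 \right)} - 8387} = \frac{1}{i \sqrt{7} - 8387} = \frac{1}{-8387 + i \sqrt{7}}$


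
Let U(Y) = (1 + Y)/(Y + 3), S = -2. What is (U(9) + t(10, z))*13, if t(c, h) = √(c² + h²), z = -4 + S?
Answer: 65/6 + 26*√34 ≈ 162.44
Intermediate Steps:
z = -6 (z = -4 - 2 = -6)
U(Y) = (1 + Y)/(3 + Y)
(U(9) + t(10, z))*13 = ((1 + 9)/(3 + 9) + √(10² + (-6)²))*13 = (10/12 + √(100 + 36))*13 = ((1/12)*10 + √136)*13 = (⅚ + 2*√34)*13 = 65/6 + 26*√34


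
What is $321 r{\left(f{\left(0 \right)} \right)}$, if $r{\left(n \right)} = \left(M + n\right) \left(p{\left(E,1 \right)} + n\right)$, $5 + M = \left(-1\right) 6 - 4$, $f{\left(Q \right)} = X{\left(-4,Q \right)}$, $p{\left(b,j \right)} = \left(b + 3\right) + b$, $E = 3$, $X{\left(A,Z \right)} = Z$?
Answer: $-43335$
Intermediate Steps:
$p{\left(b,j \right)} = 3 + 2 b$ ($p{\left(b,j \right)} = \left(3 + b\right) + b = 3 + 2 b$)
$f{\left(Q \right)} = Q$
$M = -15$ ($M = -5 - 10 = -15$)
$r{\left(n \right)} = \left(-15 + n\right) \left(9 + n\right)$ ($r{\left(n \right)} = \left(-15 + n\right) \left(\left(3 + 2 \cdot 3\right) + n\right) = \left(-15 + n\right) \left(\left(3 + 6\right) + n\right) = \left(-15 + n\right) \left(9 + n\right)$)
$321 r{\left(f{\left(0 \right)} \right)} = 321 \left(-135 + 0^{2} - 0\right) = 321 \left(-135 + 0 + 0\right) = 321 \left(-135\right) = -43335$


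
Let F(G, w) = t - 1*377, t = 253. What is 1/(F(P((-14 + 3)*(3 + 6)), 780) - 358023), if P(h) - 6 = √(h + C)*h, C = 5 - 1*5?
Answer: -1/358147 ≈ -2.7921e-6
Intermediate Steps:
C = 0 (C = 5 - 5 = 0)
P(h) = 6 + h^(3/2) (P(h) = 6 + √(h + 0)*h = 6 + √h*h = 6 + h^(3/2))
F(G, w) = -124 (F(G, w) = 253 - 1*377 = 253 - 377 = -124)
1/(F(P((-14 + 3)*(3 + 6)), 780) - 358023) = 1/(-124 - 358023) = 1/(-358147) = -1/358147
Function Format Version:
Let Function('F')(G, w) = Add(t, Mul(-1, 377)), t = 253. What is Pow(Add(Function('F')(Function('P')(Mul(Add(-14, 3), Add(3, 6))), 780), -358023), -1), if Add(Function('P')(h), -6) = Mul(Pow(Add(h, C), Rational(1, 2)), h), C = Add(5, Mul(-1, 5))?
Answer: Rational(-1, 358147) ≈ -2.7921e-6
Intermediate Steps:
C = 0 (C = Add(5, -5) = 0)
Function('P')(h) = Add(6, Pow(h, Rational(3, 2))) (Function('P')(h) = Add(6, Mul(Pow(Add(h, 0), Rational(1, 2)), h)) = Add(6, Mul(Pow(h, Rational(1, 2)), h)) = Add(6, Pow(h, Rational(3, 2))))
Function('F')(G, w) = -124 (Function('F')(G, w) = Add(253, Mul(-1, 377)) = Add(253, -377) = -124)
Pow(Add(Function('F')(Function('P')(Mul(Add(-14, 3), Add(3, 6))), 780), -358023), -1) = Pow(Add(-124, -358023), -1) = Pow(-358147, -1) = Rational(-1, 358147)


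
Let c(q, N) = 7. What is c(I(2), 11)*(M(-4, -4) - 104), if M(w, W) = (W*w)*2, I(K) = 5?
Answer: -504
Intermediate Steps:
M(w, W) = 2*W*w
c(I(2), 11)*(M(-4, -4) - 104) = 7*(2*(-4)*(-4) - 104) = 7*(32 - 104) = 7*(-72) = -504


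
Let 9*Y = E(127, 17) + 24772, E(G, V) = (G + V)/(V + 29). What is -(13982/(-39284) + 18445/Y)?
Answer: -5072267663/799468684 ≈ -6.3446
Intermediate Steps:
E(G, V) = (G + V)/(29 + V)
Y = 569828/207 (Y = ((127 + 17)/(29 + 17) + 24772)/9 = (144/46 + 24772)/9 = ((1/46)*144 + 24772)/9 = (72/23 + 24772)/9 = (⅑)*(569828/23) = 569828/207 ≈ 2752.8)
-(13982/(-39284) + 18445/Y) = -(13982/(-39284) + 18445/(569828/207)) = -(13982*(-1/39284) + 18445*(207/569828)) = -(-6991/19642 + 545445/81404) = -1*5072267663/799468684 = -5072267663/799468684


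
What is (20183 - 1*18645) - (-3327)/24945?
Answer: 12789579/8315 ≈ 1538.1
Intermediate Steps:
(20183 - 1*18645) - (-3327)/24945 = (20183 - 18645) - (-3327)/24945 = 1538 - 1*(-1109/8315) = 1538 + 1109/8315 = 12789579/8315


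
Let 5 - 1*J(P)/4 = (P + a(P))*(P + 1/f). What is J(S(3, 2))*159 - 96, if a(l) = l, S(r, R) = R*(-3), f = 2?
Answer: -38892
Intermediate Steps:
S(r, R) = -3*R
J(P) = 20 - 8*P*(½ + P) (J(P) = 20 - 4*(P + P)*(P + 1/2) = 20 - 4*2*P*(P + ½) = 20 - 4*2*P*(½ + P) = 20 - 8*P*(½ + P))
J(S(3, 2))*159 - 96 = (20 - 8*(-3*2)² - (-12)*2)*159 - 96 = (20 - 8*(-6)² - 4*(-6))*159 - 96 = (20 - 8*36 + 24)*159 - 96 = (20 - 288 + 24)*159 - 96 = -244*159 - 96 = -38796 - 96 = -38892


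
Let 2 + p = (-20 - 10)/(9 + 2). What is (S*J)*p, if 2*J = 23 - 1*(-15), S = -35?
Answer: 34580/11 ≈ 3143.6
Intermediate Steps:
J = 19 (J = (23 - 1*(-15))/2 = (23 + 15)/2 = (1/2)*38 = 19)
p = -52/11 (p = -2 + (-20 - 10)/(9 + 2) = -2 - 30/11 = -52/11 ≈ -4.7273)
(S*J)*p = -35*19*(-52/11) = -665*(-52/11) = 34580/11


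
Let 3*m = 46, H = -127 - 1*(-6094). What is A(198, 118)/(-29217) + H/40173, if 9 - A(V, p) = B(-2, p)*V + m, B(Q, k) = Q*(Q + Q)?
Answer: 238226300/1173734541 ≈ 0.20296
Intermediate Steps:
H = 5967 (H = -127 + 6094 = 5967)
B(Q, k) = 2*Q² (B(Q, k) = Q*(2*Q) = 2*Q²)
m = 46/3 (m = (⅓)*46 = 46/3 ≈ 15.333)
A(V, p) = -19/3 - 8*V (A(V, p) = 9 - ((2*(-2)²)*V + 46/3) = 9 - ((2*4)*V + 46/3) = 9 - (8*V + 46/3) = 9 - (46/3 + 8*V) = 9 + (-46/3 - 8*V) = -19/3 - 8*V)
A(198, 118)/(-29217) + H/40173 = (-19/3 - 8*198)/(-29217) + 5967/40173 = (-19/3 - 1584)*(-1/29217) + 5967*(1/40173) = -4771/3*(-1/29217) + 1989/13391 = 4771/87651 + 1989/13391 = 238226300/1173734541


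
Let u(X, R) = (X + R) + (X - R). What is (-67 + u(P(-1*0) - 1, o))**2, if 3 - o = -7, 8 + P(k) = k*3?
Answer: 7225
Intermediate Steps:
P(k) = -8 + 3*k (P(k) = -8 + k*3 = -8 + 3*k)
o = 10 (o = 3 - 1*(-7) = 3 + 7 = 10)
u(X, R) = 2*X (u(X, R) = (R + X) + (X - R) = 2*X)
(-67 + u(P(-1*0) - 1, o))**2 = (-67 + 2*((-8 + 3*(-1*0)) - 1))**2 = (-67 + 2*((-8 + 3*0) - 1))**2 = (-67 + 2*((-8 + 0) - 1))**2 = (-67 + 2*(-8 - 1))**2 = (-67 + 2*(-9))**2 = (-67 - 18)**2 = (-85)**2 = 7225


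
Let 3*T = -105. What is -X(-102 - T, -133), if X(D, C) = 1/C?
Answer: 1/133 ≈ 0.0075188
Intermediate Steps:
T = -35 (T = (1/3)*(-105) = -35)
-X(-102 - T, -133) = -1/(-133) = -1*(-1/133) = 1/133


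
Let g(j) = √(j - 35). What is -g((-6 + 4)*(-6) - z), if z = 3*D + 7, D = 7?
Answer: -I*√51 ≈ -7.1414*I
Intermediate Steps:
z = 28 (z = 3*7 + 7 = 21 + 7 = 28)
g(j) = √(-35 + j)
-g((-6 + 4)*(-6) - z) = -√(-35 + ((-6 + 4)*(-6) - 1*28)) = -√(-35 + (-2*(-6) - 28)) = -√(-35 + (12 - 28)) = -√(-35 - 16) = -√(-51) = -I*√51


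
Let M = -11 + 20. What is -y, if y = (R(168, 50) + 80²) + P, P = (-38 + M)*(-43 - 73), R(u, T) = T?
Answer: -9814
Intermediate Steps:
M = 9
P = 3364 (P = (-38 + 9)*(-43 - 73) = -29*(-116) = 3364)
y = 9814 (y = (50 + 80²) + 3364 = (50 + 6400) + 3364 = 6450 + 3364 = 9814)
-y = -1*9814 = -9814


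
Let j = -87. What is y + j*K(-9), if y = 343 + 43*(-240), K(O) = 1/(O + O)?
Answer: -59833/6 ≈ -9972.2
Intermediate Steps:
K(O) = 1/(2*O)
y = -9977 (y = 343 - 10320 = -9977)
y + j*K(-9) = -9977 - 87/(2*(-9)) = -9977 - 87*(-1)/(2*9) = -9977 - 87*(-1/18) = -9977 + 29/6 = -59833/6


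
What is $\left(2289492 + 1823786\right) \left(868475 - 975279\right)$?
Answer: $-439314543512$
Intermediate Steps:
$\left(2289492 + 1823786\right) \left(868475 - 975279\right) = 4113278 \left(-106804\right) = -439314543512$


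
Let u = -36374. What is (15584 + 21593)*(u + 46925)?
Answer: 392254527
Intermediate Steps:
(15584 + 21593)*(u + 46925) = (15584 + 21593)*(-36374 + 46925) = 37177*10551 = 392254527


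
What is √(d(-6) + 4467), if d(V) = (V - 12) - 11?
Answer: √4438 ≈ 66.618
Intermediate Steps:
d(V) = -23 + V (d(V) = (-12 + V) - 11 = -23 + V)
√(d(-6) + 4467) = √((-23 - 6) + 4467) = √(-29 + 4467) = √4438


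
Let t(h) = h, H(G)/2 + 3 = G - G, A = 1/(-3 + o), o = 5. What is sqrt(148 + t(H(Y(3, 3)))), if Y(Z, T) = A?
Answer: sqrt(142) ≈ 11.916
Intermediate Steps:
A = 1/2 (A = 1/(-3 + 5) = 1/2 ≈ 0.50000)
Y(Z, T) = 1/2
H(G) = -6 (H(G) = -6 + 2*(G - G) = -6 + 2*0 = -6 + 0 = -6)
sqrt(148 + t(H(Y(3, 3)))) = sqrt(148 - 6) = sqrt(142)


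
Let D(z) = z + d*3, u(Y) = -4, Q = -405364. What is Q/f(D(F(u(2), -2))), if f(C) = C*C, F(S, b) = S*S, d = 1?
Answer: -405364/361 ≈ -1122.9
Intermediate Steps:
F(S, b) = S²
D(z) = 3 + z (D(z) = z + 1*3 = z + 3 = 3 + z)
f(C) = C²
Q/f(D(F(u(2), -2))) = -405364/(3 + (-4)²)² = -405364/(3 + 16)² = -405364/(19²) = -405364/361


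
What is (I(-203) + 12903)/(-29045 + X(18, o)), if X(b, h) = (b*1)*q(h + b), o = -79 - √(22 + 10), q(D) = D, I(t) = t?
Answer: -382816100/908590081 + 914400*√2/908590081 ≈ -0.41991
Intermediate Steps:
o = -79 - 4*√2 (o = -79 - √32 = -79 - 4*√2 ≈ -84.657)
X(b, h) = b*(b + h) (X(b, h) = (b*1)*(h + b) = b*(b + h))
(I(-203) + 12903)/(-29045 + X(18, o)) = (-203 + 12903)/(-29045 + 18*(18 + (-79 - 4*√2))) = 12700/(-29045 + 18*(-61 - 4*√2)) = 12700/(-29045 + (-1098 - 72*√2)) = 12700/(-30143 - 72*√2)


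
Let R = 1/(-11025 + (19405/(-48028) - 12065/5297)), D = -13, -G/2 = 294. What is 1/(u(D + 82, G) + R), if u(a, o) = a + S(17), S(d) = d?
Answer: 2805489830005/241271870976114 ≈ 0.011628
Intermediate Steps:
G = -588 (G = -2*294 = -588)
u(a, o) = 17 + a (u(a, o) = a + 17 = 17 + a)
R = -254404316/2805489830005 (R = 1/(-11025 + (19405*(-1/48028) - 12065*1/5297)) = 1/(-11025 + (-19405/48028 - 12065/5297)) = 1/(-11025 - 682246105/254404316) = 1/(-2805489830005/254404316) = -254404316/2805489830005 ≈ -9.0681e-5)
1/(u(D + 82, G) + R) = 1/((17 + (-13 + 82)) - 254404316/2805489830005) = 1/((17 + 69) - 254404316/2805489830005) = 1/(86 - 254404316/2805489830005) = 1/(241271870976114/2805489830005) = 2805489830005/241271870976114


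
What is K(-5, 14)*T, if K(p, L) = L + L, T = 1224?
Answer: 34272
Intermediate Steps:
K(p, L) = 2*L
K(-5, 14)*T = (2*14)*1224 = 28*1224 = 34272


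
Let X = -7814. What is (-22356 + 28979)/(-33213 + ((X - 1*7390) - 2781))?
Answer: -6623/51198 ≈ -0.12936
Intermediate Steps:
(-22356 + 28979)/(-33213 + ((X - 1*7390) - 2781)) = (-22356 + 28979)/(-33213 + ((-7814 - 1*7390) - 2781)) = 6623/(-33213 + ((-7814 - 7390) - 2781)) = 6623/(-33213 + (-15204 - 2781)) = 6623/(-33213 - 17985) = 6623/(-51198) = 6623*(-1/51198) = -6623/51198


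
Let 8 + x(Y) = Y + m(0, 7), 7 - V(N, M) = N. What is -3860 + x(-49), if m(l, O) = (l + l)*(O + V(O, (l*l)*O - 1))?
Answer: -3917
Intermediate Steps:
V(N, M) = 7 - N
m(l, O) = 14*l (m(l, O) = (l + l)*(O + (7 - O)) = (2*l)*7 = 14*l)
x(Y) = -8 + Y (x(Y) = -8 + (Y + 14*0) = -8 + (Y + 0) = -8 + Y)
-3860 + x(-49) = -3860 + (-8 - 49) = -3860 - 57 = -3917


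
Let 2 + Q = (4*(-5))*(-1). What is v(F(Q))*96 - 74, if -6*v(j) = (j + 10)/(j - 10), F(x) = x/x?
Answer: -490/9 ≈ -54.444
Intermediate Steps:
Q = 18 (Q = -2 + (4*(-5))*(-1) = -2 - 20*(-1) = -2 + 20 = 18)
F(x) = 1
v(j) = -(10 + j)/(6*(-10 + j)) (v(j) = -(j + 10)/(6*(j - 10)) = -(10 + j)/(6*(-10 + j)))
v(F(Q))*96 - 74 = ((-10 - 1*1)/(6*(-10 + 1)))*96 - 74 = ((⅙)*(-10 - 1)/(-9))*96 - 74 = ((⅙)*(-⅑)*(-11))*96 - 74 = (11/54)*96 - 74 = 176/9 - 74 = -490/9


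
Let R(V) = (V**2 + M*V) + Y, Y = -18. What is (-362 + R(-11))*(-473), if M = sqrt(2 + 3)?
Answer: 122507 + 5203*sqrt(5) ≈ 1.3414e+5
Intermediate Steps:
M = sqrt(5) ≈ 2.2361
R(V) = -18 + V**2 + V*sqrt(5) (R(V) = (V**2 + sqrt(5)*V) - 18 = (V**2 + V*sqrt(5)) - 18 = -18 + V**2 + V*sqrt(5))
(-362 + R(-11))*(-473) = (-362 + (-18 + (-11)**2 - 11*sqrt(5)))*(-473) = (-362 + (-18 + 121 - 11*sqrt(5)))*(-473) = (-362 + (103 - 11*sqrt(5)))*(-473) = (-259 - 11*sqrt(5))*(-473) = 122507 + 5203*sqrt(5)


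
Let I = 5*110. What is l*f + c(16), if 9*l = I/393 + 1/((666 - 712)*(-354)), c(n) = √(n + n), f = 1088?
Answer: 270688144/1599903 + 4*√2 ≈ 174.85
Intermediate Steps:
c(n) = √2*√n (c(n) = √(2*n) = √2*√n)
I = 550
l = 995177/6399612 (l = (550/393 + 1/((666 - 712)*(-354)))/9 = (550*(1/393) - 1/354/(-46))/9 = (550/393 - 1/46*(-1/354))/9 = (550/393 + 1/16284)/9 = (⅑)*(995177/711068) = 995177/6399612 ≈ 0.15551)
l*f + c(16) = (995177/6399612)*1088 + √2*√16 = 270688144/1599903 + √2*4 = 270688144/1599903 + 4*√2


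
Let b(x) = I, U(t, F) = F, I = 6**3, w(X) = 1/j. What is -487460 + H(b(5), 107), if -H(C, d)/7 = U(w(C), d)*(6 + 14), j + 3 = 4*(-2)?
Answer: -502440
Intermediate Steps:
j = -11 (j = -3 + 4*(-2) = -3 - 8 = -11)
w(X) = -1/11 (w(X) = 1/(-11) = -1/11)
I = 216
b(x) = 216
H(C, d) = -140*d (H(C, d) = -7*d*(6 + 14) = -7*d*20 = -140*d)
-487460 + H(b(5), 107) = -487460 - 140*107 = -487460 - 14980 = -502440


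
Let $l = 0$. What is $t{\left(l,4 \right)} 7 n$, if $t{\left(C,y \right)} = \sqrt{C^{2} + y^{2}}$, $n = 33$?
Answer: $924$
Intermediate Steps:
$t{\left(l,4 \right)} 7 n = \sqrt{0^{2} + 4^{2}} \cdot 7 \cdot 33 = \sqrt{0 + 16} \cdot 7 \cdot 33 = \sqrt{16} \cdot 7 \cdot 33 = 4 \cdot 7 \cdot 33 = 28 \cdot 33 = 924$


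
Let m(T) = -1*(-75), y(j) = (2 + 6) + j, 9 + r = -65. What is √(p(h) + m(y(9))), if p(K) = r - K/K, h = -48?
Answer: 0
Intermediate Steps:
r = -74 (r = -9 - 65 = -74)
y(j) = 8 + j
m(T) = 75
p(K) = -75 (p(K) = -74 - K/K = -74 - 1*1 = -74 - 1 = -75)
√(p(h) + m(y(9))) = √(-75 + 75) = √0 = 0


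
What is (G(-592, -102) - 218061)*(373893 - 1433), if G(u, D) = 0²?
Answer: -81219000060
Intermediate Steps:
G(u, D) = 0
(G(-592, -102) - 218061)*(373893 - 1433) = (0 - 218061)*(373893 - 1433) = -218061*372460 = -81219000060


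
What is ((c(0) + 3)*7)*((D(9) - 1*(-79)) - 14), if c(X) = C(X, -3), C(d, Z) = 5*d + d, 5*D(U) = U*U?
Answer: 8526/5 ≈ 1705.2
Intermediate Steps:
D(U) = U²/5 (D(U) = (U*U)/5 = U²/5)
C(d, Z) = 6*d
c(X) = 6*X
((c(0) + 3)*7)*((D(9) - 1*(-79)) - 14) = ((6*0 + 3)*7)*(((⅕)*9² - 1*(-79)) - 14) = ((0 + 3)*7)*(((⅕)*81 + 79) - 14) = (3*7)*((81/5 + 79) - 14) = 21*(476/5 - 14) = 21*(406/5) = 8526/5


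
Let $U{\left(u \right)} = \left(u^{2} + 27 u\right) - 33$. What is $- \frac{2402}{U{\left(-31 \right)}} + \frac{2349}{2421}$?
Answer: $- \frac{622387}{24479} \approx -25.425$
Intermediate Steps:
$U{\left(u \right)} = -33 + u^{2} + 27 u$
$- \frac{2402}{U{\left(-31 \right)}} + \frac{2349}{2421} = - \frac{2402}{-33 + \left(-31\right)^{2} + 27 \left(-31\right)} + \frac{2349}{2421} = - \frac{2402}{-33 + 961 - 837} + 2349 \cdot \frac{1}{2421} = - \frac{2402}{91} + \frac{261}{269} = - \frac{622387}{24479}$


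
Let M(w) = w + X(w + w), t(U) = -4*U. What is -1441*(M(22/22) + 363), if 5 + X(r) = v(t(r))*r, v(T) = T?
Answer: -494263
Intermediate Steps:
X(r) = -5 - 4*r**2 (X(r) = -5 + (-4*r)*r = -5 - 4*r**2)
M(w) = -5 + w - 16*w**2 (M(w) = w + (-5 - 4*(w + w)**2) = w + (-5 - 4*4*w**2) = w + (-5 - 16*w**2) = -5 + w - 16*w**2)
-1441*(M(22/22) + 363) = -1441*((-5 + 22/22 - 16*1**2) + 363) = -1441*((-5 + 22*(1/22) - 16*1**2) + 363) = -1441*((-5 + 1 - 16*1**2) + 363) = -1441*((-5 + 1 - 16*1) + 363) = -1441*((-5 + 1 - 16) + 363) = -1441*(-20 + 363) = -1441*343 = -494263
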